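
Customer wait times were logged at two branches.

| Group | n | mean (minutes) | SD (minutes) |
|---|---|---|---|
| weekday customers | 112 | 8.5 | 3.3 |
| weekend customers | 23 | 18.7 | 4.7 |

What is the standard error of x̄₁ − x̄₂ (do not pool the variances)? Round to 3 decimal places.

Per-group SEs: s₁/√n₁ = 3.3/√112 = 0.3118, s₂/√n₂ = 4.7/√23 = 0.9800.
Unpooled SE of the difference: √(0.09721924 + 0.9604) = 1.0284.

1.028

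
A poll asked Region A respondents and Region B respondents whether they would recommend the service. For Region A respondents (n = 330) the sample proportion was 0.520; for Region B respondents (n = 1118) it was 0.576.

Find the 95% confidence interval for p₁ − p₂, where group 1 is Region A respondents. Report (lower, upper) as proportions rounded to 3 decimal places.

(-0.117, 0.005)

The two standard errors are √(0.5200×0.4800/330) = 0.02750 and √(0.5760×0.4240/1118) = 0.01478.
Because the samples are independent, SE_diff = √(0.02750² + 0.01478²) = 0.03122.
Using z* = 1.960 for 95%, ME = 1.960 × 0.03122 = 0.06119.
p̂₁ − p̂₂ = -0.0560; interval -0.0560 ± 0.06119 gives (-0.117, 0.005).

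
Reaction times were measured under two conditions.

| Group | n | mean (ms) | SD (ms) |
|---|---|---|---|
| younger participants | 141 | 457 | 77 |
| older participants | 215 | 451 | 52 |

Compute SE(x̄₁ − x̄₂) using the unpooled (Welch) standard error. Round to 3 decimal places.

7.391

SE₁ = s₁/√n₁ = 77/√141 = 6.4846; SE₂ = 52/√215 = 3.5464.
Independent samples, unequal variances: SE_diff = √(SE₁² + SE₂²) = √(42.05003716 + 12.57695296) = 7.3910.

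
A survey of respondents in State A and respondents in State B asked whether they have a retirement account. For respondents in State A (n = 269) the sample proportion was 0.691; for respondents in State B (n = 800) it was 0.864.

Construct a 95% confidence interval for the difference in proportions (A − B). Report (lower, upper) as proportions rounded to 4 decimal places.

SE₁ = √(p̂₁(1−p̂₁)/n₁) = √(0.6910·0.3090/269) = 0.02817; SE₂ = √(0.8640·0.1360/800) = 0.01212.
Independent samples: SE of the difference = √(SE₁² + SE₂²) = √(0.0007935489 + 0.0001468944) = 0.03067.
z* for 95% confidence is 1.960, so the margin of error is 1.960 × 0.03067 = 0.06011.
Point estimate p̂₁ − p̂₂ = 0.6910 − 0.8640 = -0.1730.
-0.1730 ± 0.06011 → (-0.2331, -0.1129).

(-0.2331, -0.1129)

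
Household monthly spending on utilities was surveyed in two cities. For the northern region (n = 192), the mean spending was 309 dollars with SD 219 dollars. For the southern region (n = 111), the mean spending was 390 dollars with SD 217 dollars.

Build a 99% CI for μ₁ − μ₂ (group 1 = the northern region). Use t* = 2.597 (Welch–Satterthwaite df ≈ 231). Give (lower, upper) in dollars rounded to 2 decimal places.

SE₁ = s₁/√n₁ = 219/√192 = 15.8050; SE₂ = 217/√111 = 20.5967.
Independent samples, unequal variances: SE_diff = √(SE₁² + SE₂²) = √(249.798025 + 424.22405089) = 25.9619.
t* = 2.597, so margin of error = 2.597 × 25.9619 = 67.4231.
Difference in means = 309 − 390 = -81.0000.
-81.0000 ± 67.4231 → (-148.42, -13.58).

(-148.42, -13.58)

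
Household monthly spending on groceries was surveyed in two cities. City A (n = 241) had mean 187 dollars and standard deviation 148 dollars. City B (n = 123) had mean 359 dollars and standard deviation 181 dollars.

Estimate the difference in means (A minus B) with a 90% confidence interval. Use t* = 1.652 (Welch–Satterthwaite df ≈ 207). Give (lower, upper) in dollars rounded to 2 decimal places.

(-203.22, -140.78)

Standard errors of each mean: 148/√241 = 9.5335 and 181/√123 = 16.3202.
SE(x̄₁ − x̄₂) = √(9.5335² + 16.3202²) = 18.9007 for independent samples with unequal variances.
With t* = 1.652, the margin is 1.652 × 18.9007 = 31.2240.
x̄₁ − x̄₂ = 187 − 359 = -172.0000; the interval is -172.0000 ± 31.2240 = (-203.22, -140.78).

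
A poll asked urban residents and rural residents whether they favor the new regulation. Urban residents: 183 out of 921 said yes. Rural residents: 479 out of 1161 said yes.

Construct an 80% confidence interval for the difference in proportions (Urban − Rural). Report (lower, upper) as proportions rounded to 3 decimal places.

p̂₁ = 183/921 = 0.1987 and p̂₂ = 479/1161 = 0.4126.
SE₁ = √(p̂₁(1−p̂₁)/n₁) = √(0.1987·0.8013/921) = 0.01315; SE₂ = √(0.4126·0.5874/1161) = 0.01445.
Independent samples: SE of the difference = √(SE₁² + SE₂²) = √(0.0001729225 + 0.0002088025) = 0.01954.
z* for 80% confidence is 1.282, so the margin of error is 1.282 × 0.01954 = 0.02505.
Point estimate p̂₁ − p̂₂ = 0.1987 − 0.4126 = -0.2139.
-0.2139 ± 0.02505 → (-0.239, -0.189).

(-0.239, -0.189)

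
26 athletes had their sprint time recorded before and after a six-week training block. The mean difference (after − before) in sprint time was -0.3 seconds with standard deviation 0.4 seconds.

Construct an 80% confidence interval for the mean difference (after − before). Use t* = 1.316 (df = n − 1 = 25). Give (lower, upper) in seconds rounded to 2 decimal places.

Paired design: SE = s_d/√n = 0.4/√26 = 0.0784.
t* = 1.316; margin of error = 1.316 × 0.0784 = 0.1032.
-0.3 ± 0.1032 → (-0.40, -0.20).

(-0.40, -0.20)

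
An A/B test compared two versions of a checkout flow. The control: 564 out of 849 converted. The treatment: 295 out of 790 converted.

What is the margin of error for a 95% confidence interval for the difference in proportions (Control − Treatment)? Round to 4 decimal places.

0.0463

p̂₁ = 564/849 = 0.6643 and p̂₂ = 295/790 = 0.3734.
SE₁ = √(p̂₁(1−p̂₁)/n₁) = √(0.6643·0.3357/849) = 0.01621; SE₂ = √(0.3734·0.6266/790) = 0.01721.
Independent samples: SE of the difference = √(SE₁² + SE₂²) = √(0.0002627641 + 0.0002961841) = 0.02364.
z* for 95% confidence is 1.960, so the margin of error is 1.960 × 0.02364 = 0.04633.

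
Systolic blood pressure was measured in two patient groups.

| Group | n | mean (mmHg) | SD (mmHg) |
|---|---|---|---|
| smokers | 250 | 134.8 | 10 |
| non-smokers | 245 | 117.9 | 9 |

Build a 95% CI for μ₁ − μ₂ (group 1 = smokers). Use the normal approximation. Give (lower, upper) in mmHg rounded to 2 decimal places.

Standard errors of each mean: 10/√250 = 0.6325 and 9/√245 = 0.5750.
SE(x̄₁ − x̄₂) = √(0.6325² + 0.5750²) = 0.8548 for independent samples with unequal variances.
With z* = 1.960, the margin is 1.960 × 0.8548 = 1.6754.
x̄₁ − x̄₂ = 134.8 − 117.9 = 16.9000; the interval is 16.9000 ± 1.6754 = (15.22, 18.58).

(15.22, 18.58)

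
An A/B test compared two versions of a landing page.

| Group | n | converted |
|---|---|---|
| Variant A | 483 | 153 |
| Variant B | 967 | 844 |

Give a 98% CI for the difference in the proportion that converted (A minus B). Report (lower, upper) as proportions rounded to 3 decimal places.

(-0.611, -0.501)

Sample proportions: 153/483 = 0.3168, 844/967 = 0.8728.
Each SE is √(p̂(1−p̂)/n): √(0.3168·0.6832/483) = 0.02117 and √(0.8728·0.1272/967) = 0.01071.
SE(p̂₁ − p̂₂) = √(SE₁² + SE₂²) = √(0.0004481689 + 0.0001147041) = 0.02372, since the two samples are independent.
At 98% confidence z* = 2.326; margin = 2.326 × 0.02372 = 0.05517.
The difference is 0.3168 − 0.8728 = -0.5560, so the interval is -0.5560 ± 0.05517 = (-0.611, -0.501).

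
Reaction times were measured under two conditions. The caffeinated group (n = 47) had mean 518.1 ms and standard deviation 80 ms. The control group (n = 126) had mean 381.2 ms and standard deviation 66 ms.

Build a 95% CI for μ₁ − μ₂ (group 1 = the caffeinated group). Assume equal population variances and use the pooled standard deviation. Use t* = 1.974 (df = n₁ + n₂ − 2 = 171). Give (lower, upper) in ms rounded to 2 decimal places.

s_p = √[((n₁−1)s₁² + (n₂−1)s₂²)/(n₁+n₂−2)] = √[(46·80² + 125·66²)/171] = 70.0418.
SE = 70.0418·√(1/47 + 1/126) = 11.9714.
With t* = 1.974, margin = 1.974 × 11.9714 = 23.6315.
x̄₁ − x̄₂ = 518.1 − 381.2 = 136.9000; interval 136.9000 ± 23.6315 = (113.27, 160.53).

(113.27, 160.53)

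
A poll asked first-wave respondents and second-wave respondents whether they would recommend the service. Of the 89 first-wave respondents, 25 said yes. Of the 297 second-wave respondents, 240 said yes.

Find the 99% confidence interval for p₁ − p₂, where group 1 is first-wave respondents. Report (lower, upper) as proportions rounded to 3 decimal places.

First, p̂₁ = 25/89 = 0.2809; p̂₂ = 240/297 = 0.8081.
The two standard errors are √(0.2809×0.7191/89) = 0.04764 and √(0.8081×0.1919/297) = 0.02285.
Because the samples are independent, SE_diff = √(0.04764² + 0.02285²) = 0.05284.
Using z* = 2.576 for 99%, ME = 2.576 × 0.05284 = 0.13612.
p̂₁ − p̂₂ = -0.5272; interval -0.5272 ± 0.13612 gives (-0.663, -0.391).

(-0.663, -0.391)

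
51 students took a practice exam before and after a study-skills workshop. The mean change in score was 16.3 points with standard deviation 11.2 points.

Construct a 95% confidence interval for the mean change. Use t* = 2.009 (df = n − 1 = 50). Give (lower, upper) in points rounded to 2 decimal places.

This is a matched-pairs design, so SE = s_d/√n = 11.2/√51 = 1.5683.
Margin = 2.009 × 1.5683 = 3.1507; the interval is 16.3 ± 3.1507 = (13.15, 19.45).

(13.15, 19.45)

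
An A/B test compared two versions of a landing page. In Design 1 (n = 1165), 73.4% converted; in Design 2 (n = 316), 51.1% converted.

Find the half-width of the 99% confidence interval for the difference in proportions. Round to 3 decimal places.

0.080

The two standard errors are √(0.7340×0.2660/1165) = 0.01295 and √(0.5110×0.4890/316) = 0.02812.
Because the samples are independent, SE_diff = √(0.01295² + 0.02812²) = 0.03096.
Using z* = 2.576 for 99%, ME = 2.576 × 0.03096 = 0.07975.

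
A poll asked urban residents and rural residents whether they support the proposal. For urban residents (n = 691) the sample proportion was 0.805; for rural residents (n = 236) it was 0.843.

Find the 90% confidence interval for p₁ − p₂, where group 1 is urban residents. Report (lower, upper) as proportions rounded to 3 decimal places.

(-0.084, 0.008)

Each SE is √(p̂(1−p̂)/n): √(0.8050·0.1950/691) = 0.01507 and √(0.8430·0.1570/236) = 0.02368.
SE(p̂₁ − p̂₂) = √(SE₁² + SE₂²) = √(0.0002271049 + 0.0005607424) = 0.02807, since the two samples are independent.
At 90% confidence z* = 1.645; margin = 1.645 × 0.02807 = 0.04618.
The difference is 0.8050 − 0.8430 = -0.0380, so the interval is -0.0380 ± 0.04618 = (-0.084, 0.008).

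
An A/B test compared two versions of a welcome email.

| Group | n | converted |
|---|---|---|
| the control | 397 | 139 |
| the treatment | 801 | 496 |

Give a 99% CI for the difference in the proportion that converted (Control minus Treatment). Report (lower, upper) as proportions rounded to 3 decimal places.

(-0.345, -0.193)

Sample proportions: 139/397 = 0.3501, 496/801 = 0.6192.
Each SE is √(p̂(1−p̂)/n): √(0.3501·0.6499/397) = 0.02394 and √(0.6192·0.3808/801) = 0.01716.
SE(p̂₁ − p̂₂) = √(SE₁² + SE₂²) = √(0.0005731236 + 0.0002944656) = 0.02945, since the two samples are independent.
At 99% confidence z* = 2.576; margin = 2.576 × 0.02945 = 0.07586.
The difference is 0.3501 − 0.6192 = -0.2691, so the interval is -0.2691 ± 0.07586 = (-0.345, -0.193).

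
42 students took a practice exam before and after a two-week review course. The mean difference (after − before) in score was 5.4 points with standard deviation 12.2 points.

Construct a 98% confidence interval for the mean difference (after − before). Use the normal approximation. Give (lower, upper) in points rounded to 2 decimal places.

This is a matched-pairs design, so SE = s_d/√n = 12.2/√42 = 1.8825.
Margin = 2.326 × 1.8825 = 4.3787; the interval is 5.4 ± 4.3787 = (1.02, 9.78).

(1.02, 9.78)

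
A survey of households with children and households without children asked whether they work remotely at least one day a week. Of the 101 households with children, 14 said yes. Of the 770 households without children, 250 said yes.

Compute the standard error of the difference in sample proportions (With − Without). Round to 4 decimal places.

Sample proportions: 14/101 = 0.1386, 250/770 = 0.3247.
Each SE is √(p̂(1−p̂)/n): √(0.1386·0.8614/101) = 0.03438 and √(0.3247·0.6753/770) = 0.01688.
SE(p̂₁ − p̂₂) = √(SE₁² + SE₂²) = √(0.0011819844 + 0.0002849344) = 0.03830, since the two samples are independent.

0.0383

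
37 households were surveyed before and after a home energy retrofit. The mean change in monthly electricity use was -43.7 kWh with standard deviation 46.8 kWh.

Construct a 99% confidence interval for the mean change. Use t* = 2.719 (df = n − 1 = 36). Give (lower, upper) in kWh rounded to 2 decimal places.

This is a matched-pairs design, so SE = s_d/√n = 46.8/√37 = 7.6939.
Margin = 2.719 × 7.6939 = 20.9197; the interval is -43.7 ± 20.9197 = (-64.62, -22.78).

(-64.62, -22.78)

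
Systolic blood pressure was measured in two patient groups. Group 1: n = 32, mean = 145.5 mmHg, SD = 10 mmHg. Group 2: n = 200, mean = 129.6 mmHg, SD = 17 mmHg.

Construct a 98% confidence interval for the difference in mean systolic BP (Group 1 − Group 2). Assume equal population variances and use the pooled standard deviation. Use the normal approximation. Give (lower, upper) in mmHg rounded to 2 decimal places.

(8.71, 23.09)

Pooled variance s_p² = [31·10² + 199·17²] / (32+200−2) = 263.5261, so s_p = 16.2335.
SE_diff = s_p·√(1/n₁ + 1/n₂) = 16.2335·√(1/32 + 1/200) = 3.0908.
z* = 2.326; margin = 2.326 × 3.0908 = 7.1892.
Difference = 145.5 − 129.6 = 15.9000.
15.9000 ± 7.1892 → (8.71, 23.09).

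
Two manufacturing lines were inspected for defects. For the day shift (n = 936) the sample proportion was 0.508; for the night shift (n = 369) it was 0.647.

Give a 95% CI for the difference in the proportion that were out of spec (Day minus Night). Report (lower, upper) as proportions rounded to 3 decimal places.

(-0.197, -0.081)

SE₁ = √(p̂₁(1−p̂₁)/n₁) = √(0.5080·0.4920/936) = 0.01634; SE₂ = √(0.6470·0.3530/369) = 0.02488.
Independent samples: SE of the difference = √(SE₁² + SE₂²) = √(0.0002669956 + 0.0006190144) = 0.02977.
z* for 95% confidence is 1.960, so the margin of error is 1.960 × 0.02977 = 0.05835.
Point estimate p̂₁ − p̂₂ = 0.5080 − 0.6470 = -0.1390.
-0.1390 ± 0.05835 → (-0.197, -0.081).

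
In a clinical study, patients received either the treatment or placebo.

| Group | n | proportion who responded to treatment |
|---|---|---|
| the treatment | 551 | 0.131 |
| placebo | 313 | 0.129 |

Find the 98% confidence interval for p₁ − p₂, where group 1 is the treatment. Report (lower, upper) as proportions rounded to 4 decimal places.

(-0.0533, 0.0573)

SE₁ = √(p̂₁(1−p̂₁)/n₁) = √(0.1310·0.8690/551) = 0.01437; SE₂ = √(0.1290·0.8710/313) = 0.01895.
Independent samples: SE of the difference = √(SE₁² + SE₂²) = √(0.0002064969 + 0.0003591025) = 0.02378.
z* for 98% confidence is 2.326, so the margin of error is 2.326 × 0.02378 = 0.05531.
Point estimate p̂₁ − p̂₂ = 0.1310 − 0.1290 = 0.0020.
0.0020 ± 0.05531 → (-0.0533, 0.0573).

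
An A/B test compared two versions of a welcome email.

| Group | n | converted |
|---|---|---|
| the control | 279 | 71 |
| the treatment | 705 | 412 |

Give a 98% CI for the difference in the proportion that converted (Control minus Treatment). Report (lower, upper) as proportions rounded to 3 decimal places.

(-0.404, -0.255)

Sample proportions: 71/279 = 0.2545, 412/705 = 0.5844.
Each SE is √(p̂(1−p̂)/n): √(0.2545·0.7455/279) = 0.02608 and √(0.5844·0.4156/705) = 0.01856.
SE(p̂₁ − p̂₂) = √(SE₁² + SE₂²) = √(0.0006801664 + 0.0003444736) = 0.03201, since the two samples are independent.
At 98% confidence z* = 2.326; margin = 2.326 × 0.03201 = 0.07446.
The difference is 0.2545 − 0.5844 = -0.3299, so the interval is -0.3299 ± 0.07446 = (-0.404, -0.255).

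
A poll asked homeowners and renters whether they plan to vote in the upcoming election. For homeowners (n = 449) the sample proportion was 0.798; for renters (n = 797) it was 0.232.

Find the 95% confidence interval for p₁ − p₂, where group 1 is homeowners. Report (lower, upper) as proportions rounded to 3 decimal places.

(0.519, 0.613)

The two standard errors are √(0.7980×0.2020/449) = 0.01895 and √(0.2320×0.7680/797) = 0.01495.
Because the samples are independent, SE_diff = √(0.01895² + 0.01495²) = 0.02414.
Using z* = 1.960 for 95%, ME = 1.960 × 0.02414 = 0.04731.
p̂₁ − p̂₂ = 0.5660; interval 0.5660 ± 0.04731 gives (0.519, 0.613).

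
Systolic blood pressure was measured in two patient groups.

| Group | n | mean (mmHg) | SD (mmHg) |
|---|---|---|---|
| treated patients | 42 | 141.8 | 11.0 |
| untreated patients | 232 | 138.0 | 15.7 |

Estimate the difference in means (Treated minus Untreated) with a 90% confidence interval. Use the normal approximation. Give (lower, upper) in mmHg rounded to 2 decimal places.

(0.53, 7.07)

Per-group SEs: s₁/√n₁ = 11.0/√42 = 1.6973, s₂/√n₂ = 15.7/√232 = 1.0308.
Unpooled SE of the difference: √(2.88082729 + 1.06254864) = 1.9858.
Margin of error = z* · SE = 1.645 × 1.9858 = 3.2666.
x̄₁ − x̄₂ = 141.8 − 138.0 = 3.8000.
CI: 3.8000 ± 3.2666 = (0.53, 7.07).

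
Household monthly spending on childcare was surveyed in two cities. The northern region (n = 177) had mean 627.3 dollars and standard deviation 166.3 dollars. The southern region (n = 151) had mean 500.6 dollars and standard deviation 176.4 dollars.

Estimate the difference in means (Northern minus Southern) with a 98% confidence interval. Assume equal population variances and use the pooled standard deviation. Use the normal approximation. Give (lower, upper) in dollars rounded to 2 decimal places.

(82.63, 170.77)

Pooled variance s_p² = [176·166.3² + 150·176.4²] / (177+151−2) = 29248.2989, so s_p = 171.0213.
SE_diff = s_p·√(1/n₁ + 1/n₂) = 171.0213·√(1/177 + 1/151) = 18.9458.
z* = 2.326; margin = 2.326 × 18.9458 = 44.0679.
Difference = 627.3 − 500.6 = 126.7000.
126.7000 ± 44.0679 → (82.63, 170.77).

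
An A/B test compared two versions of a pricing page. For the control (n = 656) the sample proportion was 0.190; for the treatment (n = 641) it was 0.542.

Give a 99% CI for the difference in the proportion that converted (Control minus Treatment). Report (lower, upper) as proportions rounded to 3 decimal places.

The two standard errors are √(0.1900×0.8100/656) = 0.01532 and √(0.5420×0.4580/641) = 0.01968.
Because the samples are independent, SE_diff = √(0.01532² + 0.01968²) = 0.02494.
Using z* = 2.576 for 99%, ME = 2.576 × 0.02494 = 0.06425.
p̂₁ − p̂₂ = -0.3520; interval -0.3520 ± 0.06425 gives (-0.416, -0.288).

(-0.416, -0.288)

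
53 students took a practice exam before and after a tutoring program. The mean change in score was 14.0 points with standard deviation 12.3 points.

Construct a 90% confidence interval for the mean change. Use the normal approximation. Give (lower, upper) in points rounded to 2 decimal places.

This is a matched-pairs design, so SE = s_d/√n = 12.3/√53 = 1.6895.
Margin = 1.645 × 1.6895 = 2.7792; the interval is 14.0 ± 2.7792 = (11.22, 16.78).

(11.22, 16.78)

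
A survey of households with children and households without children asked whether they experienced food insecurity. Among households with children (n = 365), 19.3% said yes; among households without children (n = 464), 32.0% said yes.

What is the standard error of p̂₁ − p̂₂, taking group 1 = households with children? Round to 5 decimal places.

Each SE is √(p̂(1−p̂)/n): √(0.1930·0.8070/365) = 0.02066 and √(0.3200·0.6800/464) = 0.02166.
SE(p̂₁ − p̂₂) = √(SE₁² + SE₂²) = √(0.0004268356 + 0.0004691556) = 0.02993, since the two samples are independent.

0.02993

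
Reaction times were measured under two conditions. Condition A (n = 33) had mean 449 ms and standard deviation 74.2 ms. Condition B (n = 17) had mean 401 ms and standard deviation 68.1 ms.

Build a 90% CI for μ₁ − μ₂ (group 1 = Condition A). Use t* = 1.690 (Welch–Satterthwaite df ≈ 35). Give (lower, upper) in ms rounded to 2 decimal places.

(12.56, 83.44)

Per-group SEs: s₁/√n₁ = 74.2/√33 = 12.9166, s₂/√n₂ = 68.1/√17 = 16.5167.
Unpooled SE of the difference: √(166.83855556 + 272.80137889) = 20.9676.
Margin of error = t* · SE = 1.690 × 20.9676 = 35.4352.
x̄₁ − x̄₂ = 449 − 401 = 48.0000.
CI: 48.0000 ± 35.4352 = (12.56, 83.44).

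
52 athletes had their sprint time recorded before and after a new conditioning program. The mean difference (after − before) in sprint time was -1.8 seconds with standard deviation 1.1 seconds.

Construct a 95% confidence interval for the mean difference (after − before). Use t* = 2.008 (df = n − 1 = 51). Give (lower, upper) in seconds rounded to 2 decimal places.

(-2.11, -1.49)

This is a matched-pairs design, so SE = s_d/√n = 1.1/√52 = 0.1525.
Margin = 2.008 × 0.1525 = 0.3062; the interval is -1.8 ± 0.3062 = (-2.11, -1.49).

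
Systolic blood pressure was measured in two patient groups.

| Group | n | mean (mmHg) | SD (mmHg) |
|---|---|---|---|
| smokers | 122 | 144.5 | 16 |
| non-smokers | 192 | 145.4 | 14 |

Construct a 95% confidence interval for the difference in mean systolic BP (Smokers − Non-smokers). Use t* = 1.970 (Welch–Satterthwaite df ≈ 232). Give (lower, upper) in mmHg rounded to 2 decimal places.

(-4.38, 2.58)

Per-group SEs: s₁/√n₁ = 16/√122 = 1.4486, s₂/√n₂ = 14/√192 = 1.0104.
Unpooled SE of the difference: √(2.09844196 + 1.02090816) = 1.7662.
Margin of error = t* · SE = 1.970 × 1.7662 = 3.4794.
x̄₁ − x̄₂ = 144.5 − 145.4 = -0.9000.
CI: -0.9000 ± 3.4794 = (-4.38, 2.58).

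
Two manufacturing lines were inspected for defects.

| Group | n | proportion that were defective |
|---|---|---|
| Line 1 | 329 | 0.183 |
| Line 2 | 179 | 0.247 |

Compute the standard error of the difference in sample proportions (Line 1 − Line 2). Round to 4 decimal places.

0.0386

The two standard errors are √(0.1830×0.8170/329) = 0.02132 and √(0.2470×0.7530/179) = 0.03223.
Because the samples are independent, SE_diff = √(0.02132² + 0.03223²) = 0.03864.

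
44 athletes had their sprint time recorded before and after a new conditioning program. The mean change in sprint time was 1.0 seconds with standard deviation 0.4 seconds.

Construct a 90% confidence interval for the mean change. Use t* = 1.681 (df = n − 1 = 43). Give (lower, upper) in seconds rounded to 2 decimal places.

This is a matched-pairs design, so SE = s_d/√n = 0.4/√44 = 0.0603.
Margin = 1.681 × 0.0603 = 0.1014; the interval is 1.0 ± 0.1014 = (0.90, 1.10).

(0.90, 1.10)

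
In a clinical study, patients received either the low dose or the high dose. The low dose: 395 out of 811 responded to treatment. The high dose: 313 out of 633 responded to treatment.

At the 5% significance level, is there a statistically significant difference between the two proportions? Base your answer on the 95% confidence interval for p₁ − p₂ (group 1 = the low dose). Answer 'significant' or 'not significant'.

Sample proportions: 395/811 = 0.4871, 313/633 = 0.4945.
Each SE is √(p̂(1−p̂)/n): √(0.4871·0.5129/811) = 0.01755 and √(0.4945·0.5055/633) = 0.01987.
SE(p̂₁ − p̂₂) = √(SE₁² + SE₂²) = √(0.0003080025 + 0.0003948169) = 0.02651, since the two samples are independent.
At 95% confidence z* = 1.960; margin = 1.960 × 0.02651 = 0.05196.
The difference is 0.4871 − 0.4945 = -0.0074, so the interval is -0.0074 ± 0.05196 = (-0.05936, 0.04456).
The interval (-0.05936, 0.04456) contains 0, so the difference is not significant.

not significant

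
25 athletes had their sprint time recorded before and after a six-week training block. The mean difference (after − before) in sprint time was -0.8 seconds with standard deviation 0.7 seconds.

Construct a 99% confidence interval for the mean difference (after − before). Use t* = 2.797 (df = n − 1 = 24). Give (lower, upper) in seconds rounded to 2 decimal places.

(-1.19, -0.41)

This is a matched-pairs design, so SE = s_d/√n = 0.7/√25 = 0.1400.
Margin = 2.797 × 0.1400 = 0.3916; the interval is -0.8 ± 0.3916 = (-1.19, -0.41).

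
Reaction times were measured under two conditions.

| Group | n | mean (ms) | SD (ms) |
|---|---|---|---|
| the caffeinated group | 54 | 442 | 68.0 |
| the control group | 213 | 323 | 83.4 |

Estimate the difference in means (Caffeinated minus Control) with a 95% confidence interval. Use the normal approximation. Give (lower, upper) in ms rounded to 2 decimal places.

Per-group SEs: s₁/√n₁ = 68.0/√54 = 9.2536, s₂/√n₂ = 83.4/√213 = 5.7145.
Unpooled SE of the difference: √(85.62911296 + 32.65551025) = 10.8759.
Margin of error = z* · SE = 1.960 × 10.8759 = 21.3168.
x̄₁ − x̄₂ = 442 − 323 = 119.0000.
CI: 119.0000 ± 21.3168 = (97.68, 140.32).

(97.68, 140.32)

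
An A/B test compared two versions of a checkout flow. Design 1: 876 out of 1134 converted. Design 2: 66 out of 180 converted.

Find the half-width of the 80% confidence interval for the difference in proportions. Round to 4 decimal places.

0.0487

First, p̂₁ = 876/1134 = 0.7725; p̂₂ = 66/180 = 0.3667.
The two standard errors are √(0.7725×0.2275/1134) = 0.01245 and √(0.3667×0.6333/180) = 0.03592.
Because the samples are independent, SE_diff = √(0.01245² + 0.03592²) = 0.03802.
Using z* = 1.282 for 80%, ME = 1.282 × 0.03802 = 0.04874.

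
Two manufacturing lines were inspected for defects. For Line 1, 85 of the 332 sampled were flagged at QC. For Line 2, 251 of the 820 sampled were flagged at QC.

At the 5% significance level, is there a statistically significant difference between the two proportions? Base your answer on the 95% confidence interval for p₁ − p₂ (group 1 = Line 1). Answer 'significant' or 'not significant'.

not significant

First, p̂₁ = 85/332 = 0.2560; p̂₂ = 251/820 = 0.3061.
The two standard errors are √(0.2560×0.7440/332) = 0.02395 and √(0.3061×0.6939/820) = 0.01609.
Because the samples are independent, SE_diff = √(0.02395² + 0.01609²) = 0.02885.
Using z* = 1.960 for 95%, ME = 1.960 × 0.02885 = 0.05655.
p̂₁ − p̂₂ = -0.0501; interval -0.0501 ± 0.05655 gives (-0.10665, 0.00645).
The interval (-0.10665, 0.00645) contains 0, so the difference is not significant.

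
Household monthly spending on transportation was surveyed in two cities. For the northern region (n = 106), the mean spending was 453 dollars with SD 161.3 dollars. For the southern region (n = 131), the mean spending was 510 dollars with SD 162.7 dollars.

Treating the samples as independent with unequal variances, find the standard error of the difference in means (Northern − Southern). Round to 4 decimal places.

Standard errors of each mean: 161.3/√106 = 15.6668 and 162.7/√131 = 14.2152.
SE(x̄₁ − x̄₂) = √(15.6668² + 14.2152²) = 21.1547 for independent samples with unequal variances.

21.1547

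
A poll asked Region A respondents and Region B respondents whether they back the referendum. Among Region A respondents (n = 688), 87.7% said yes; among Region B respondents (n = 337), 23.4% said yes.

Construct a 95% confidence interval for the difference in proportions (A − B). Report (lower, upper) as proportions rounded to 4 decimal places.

(0.5916, 0.6944)

Each SE is √(p̂(1−p̂)/n): √(0.8770·0.1230/688) = 0.01252 and √(0.2340·0.7660/337) = 0.02306.
SE(p̂₁ − p̂₂) = √(SE₁² + SE₂²) = √(0.0001567504 + 0.0005317636) = 0.02624, since the two samples are independent.
At 95% confidence z* = 1.960; margin = 1.960 × 0.02624 = 0.05143.
The difference is 0.8770 − 0.2340 = 0.6430, so the interval is 0.6430 ± 0.05143 = (0.5916, 0.6944).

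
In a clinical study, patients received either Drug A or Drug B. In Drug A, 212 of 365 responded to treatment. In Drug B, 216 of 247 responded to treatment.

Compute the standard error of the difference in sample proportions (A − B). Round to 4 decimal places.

First, p̂₁ = 212/365 = 0.5808; p̂₂ = 216/247 = 0.8745.
The two standard errors are √(0.5808×0.4192/365) = 0.02583 and √(0.8745×0.1255/247) = 0.02108.
Because the samples are independent, SE_diff = √(0.02583² + 0.02108²) = 0.03334.

0.0333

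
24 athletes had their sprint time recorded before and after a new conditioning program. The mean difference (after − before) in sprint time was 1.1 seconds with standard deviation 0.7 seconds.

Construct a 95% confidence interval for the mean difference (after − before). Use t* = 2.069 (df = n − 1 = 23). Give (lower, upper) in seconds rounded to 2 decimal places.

This is a matched-pairs design, so SE = s_d/√n = 0.7/√24 = 0.1429.
Margin = 2.069 × 0.1429 = 0.2957; the interval is 1.1 ± 0.2957 = (0.80, 1.40).

(0.80, 1.40)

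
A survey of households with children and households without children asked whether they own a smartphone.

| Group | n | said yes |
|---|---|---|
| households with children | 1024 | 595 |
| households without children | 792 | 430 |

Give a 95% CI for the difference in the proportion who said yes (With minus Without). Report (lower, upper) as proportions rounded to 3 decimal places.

(-0.008, 0.084)

Sample proportions: 595/1024 = 0.5811, 430/792 = 0.5429.
Each SE is √(p̂(1−p̂)/n): √(0.5811·0.4189/1024) = 0.01542 and √(0.5429·0.4571/792) = 0.01770.
SE(p̂₁ − p̂₂) = √(SE₁² + SE₂²) = √(0.0002377764 + 0.00031329) = 0.02347, since the two samples are independent.
At 95% confidence z* = 1.960; margin = 1.960 × 0.02347 = 0.04600.
The difference is 0.5811 − 0.5429 = 0.0382, so the interval is 0.0382 ± 0.04600 = (-0.008, 0.084).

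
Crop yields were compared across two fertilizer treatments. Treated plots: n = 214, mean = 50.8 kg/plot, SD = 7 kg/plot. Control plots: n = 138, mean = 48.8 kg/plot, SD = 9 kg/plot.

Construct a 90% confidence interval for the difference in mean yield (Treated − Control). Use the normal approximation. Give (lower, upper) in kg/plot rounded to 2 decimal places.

Per-group SEs: s₁/√n₁ = 7/√214 = 0.4785, s₂/√n₂ = 9/√138 = 0.7661.
Unpooled SE of the difference: √(0.22896225 + 0.58690921) = 0.9033.
Margin of error = z* · SE = 1.645 × 0.9033 = 1.4859.
x̄₁ − x̄₂ = 50.8 − 48.8 = 2.0000.
CI: 2.0000 ± 1.4859 = (0.51, 3.49).

(0.51, 3.49)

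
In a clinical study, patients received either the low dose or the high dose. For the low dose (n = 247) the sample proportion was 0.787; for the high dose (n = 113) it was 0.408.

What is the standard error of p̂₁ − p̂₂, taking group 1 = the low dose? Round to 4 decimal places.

0.0531

The two standard errors are √(0.7870×0.2130/247) = 0.02605 and √(0.4080×0.5920/113) = 0.04623.
Because the samples are independent, SE_diff = √(0.02605² + 0.04623²) = 0.05306.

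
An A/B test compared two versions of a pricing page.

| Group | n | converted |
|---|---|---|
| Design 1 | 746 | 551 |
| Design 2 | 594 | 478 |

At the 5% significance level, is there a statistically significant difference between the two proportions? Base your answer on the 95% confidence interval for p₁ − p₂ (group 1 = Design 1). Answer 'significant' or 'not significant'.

p̂₁ = 551/746 = 0.7386 and p̂₂ = 478/594 = 0.8047.
SE₁ = √(p̂₁(1−p̂₁)/n₁) = √(0.7386·0.2614/746) = 0.01609; SE₂ = √(0.8047·0.1953/594) = 0.01627.
Independent samples: SE of the difference = √(SE₁² + SE₂²) = √(0.0002588881 + 0.0002647129) = 0.02288.
z* for 95% confidence is 1.960, so the margin of error is 1.960 × 0.02288 = 0.04484.
Point estimate p̂₁ − p̂₂ = 0.7386 − 0.8047 = -0.0661.
-0.0661 ± 0.04484 → (-0.11094, -0.02126).
The interval (-0.11094, -0.02126) does not contain 0, so the difference is significant.

significant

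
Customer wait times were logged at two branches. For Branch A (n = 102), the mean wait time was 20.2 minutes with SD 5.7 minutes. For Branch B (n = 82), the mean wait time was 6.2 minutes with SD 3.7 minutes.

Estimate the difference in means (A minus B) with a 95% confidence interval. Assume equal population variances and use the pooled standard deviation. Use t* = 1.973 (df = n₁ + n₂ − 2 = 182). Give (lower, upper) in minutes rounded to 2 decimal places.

s_p = √[((n₁−1)s₁² + (n₂−1)s₂²)/(n₁+n₂−2)] = √[(101·5.7² + 81·3.7²)/182] = 4.9115.
SE = 4.9115·√(1/102 + 1/82) = 0.7285.
With t* = 1.973, margin = 1.973 × 0.7285 = 1.4373.
x̄₁ − x̄₂ = 20.2 − 6.2 = 14.0000; interval 14.0000 ± 1.4373 = (12.56, 15.44).

(12.56, 15.44)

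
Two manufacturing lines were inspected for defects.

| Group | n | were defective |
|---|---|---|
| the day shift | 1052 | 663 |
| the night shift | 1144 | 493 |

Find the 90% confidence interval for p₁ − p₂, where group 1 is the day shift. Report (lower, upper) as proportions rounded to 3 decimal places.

p̂₁ = 663/1052 = 0.6302 and p̂₂ = 493/1144 = 0.4309.
SE₁ = √(p̂₁(1−p̂₁)/n₁) = √(0.6302·0.3698/1052) = 0.01488; SE₂ = √(0.4309·0.5691/1144) = 0.01464.
Independent samples: SE of the difference = √(SE₁² + SE₂²) = √(0.0002214144 + 0.0002143296) = 0.02087.
z* for 90% confidence is 1.645, so the margin of error is 1.645 × 0.02087 = 0.03433.
Point estimate p̂₁ − p̂₂ = 0.6302 − 0.4309 = 0.1993.
0.1993 ± 0.03433 → (0.165, 0.234).

(0.165, 0.234)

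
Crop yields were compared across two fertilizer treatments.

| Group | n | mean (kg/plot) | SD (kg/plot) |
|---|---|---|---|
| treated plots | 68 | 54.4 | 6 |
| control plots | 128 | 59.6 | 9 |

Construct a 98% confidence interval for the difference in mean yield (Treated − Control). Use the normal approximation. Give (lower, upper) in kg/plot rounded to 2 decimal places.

(-7.71, -2.69)

SE₁ = s₁/√n₁ = 6/√68 = 0.7276; SE₂ = 9/√128 = 0.7955.
Independent samples, unequal variances: SE_diff = √(SE₁² + SE₂²) = √(0.52940176 + 0.63282025) = 1.0781.
z* = 2.326, so margin of error = 2.326 × 1.0781 = 2.5077.
Difference in means = 54.4 − 59.6 = -5.2000.
-5.2000 ± 2.5077 → (-7.71, -2.69).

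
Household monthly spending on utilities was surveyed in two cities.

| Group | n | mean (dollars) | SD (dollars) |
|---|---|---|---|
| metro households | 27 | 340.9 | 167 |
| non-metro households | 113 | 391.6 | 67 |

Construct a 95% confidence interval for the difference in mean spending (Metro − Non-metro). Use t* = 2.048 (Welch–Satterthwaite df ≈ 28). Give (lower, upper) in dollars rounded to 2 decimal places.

Per-group SEs: s₁/√n₁ = 167/√27 = 32.1392, s₂/√n₂ = 67/√113 = 6.3028.
Unpooled SE of the difference: √(1032.92817664 + 39.72528784) = 32.7514.
Margin of error = t* · SE = 2.048 × 32.7514 = 67.0749.
x̄₁ − x̄₂ = 340.9 − 391.6 = -50.7000.
CI: -50.7000 ± 67.0749 = (-117.77, 16.37).

(-117.77, 16.37)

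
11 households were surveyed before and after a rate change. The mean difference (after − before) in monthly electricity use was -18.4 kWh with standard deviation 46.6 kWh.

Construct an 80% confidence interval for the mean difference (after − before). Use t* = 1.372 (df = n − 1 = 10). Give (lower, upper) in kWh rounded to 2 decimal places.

Paired design: SE = s_d/√n = 46.6/√11 = 14.0504.
t* = 1.372; margin of error = 1.372 × 14.0504 = 19.2771.
-18.4 ± 19.2771 → (-37.68, 0.88).

(-37.68, 0.88)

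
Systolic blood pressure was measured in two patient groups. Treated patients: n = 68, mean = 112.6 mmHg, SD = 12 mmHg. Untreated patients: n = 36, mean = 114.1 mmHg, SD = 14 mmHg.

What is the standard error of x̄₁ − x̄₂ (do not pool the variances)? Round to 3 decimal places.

SE₁ = s₁/√n₁ = 12/√68 = 1.4552; SE₂ = 14/√36 = 2.3333.
Independent samples, unequal variances: SE_diff = √(SE₁² + SE₂²) = √(2.11760704 + 5.44428889) = 2.7499.

2.750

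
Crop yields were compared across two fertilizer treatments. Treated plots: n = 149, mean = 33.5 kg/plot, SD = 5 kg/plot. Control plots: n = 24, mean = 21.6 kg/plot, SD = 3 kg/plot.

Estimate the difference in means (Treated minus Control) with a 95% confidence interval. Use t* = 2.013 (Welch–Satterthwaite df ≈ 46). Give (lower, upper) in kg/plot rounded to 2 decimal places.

SE₁ = s₁/√n₁ = 5/√149 = 0.4096; SE₂ = 3/√24 = 0.6124.
Independent samples, unequal variances: SE_diff = √(SE₁² + SE₂²) = √(0.16777216 + 0.37503376) = 0.7368.
t* = 2.013, so margin of error = 2.013 × 0.7368 = 1.4832.
Difference in means = 33.5 − 21.6 = 11.9000.
11.9000 ± 1.4832 → (10.42, 13.38).

(10.42, 13.38)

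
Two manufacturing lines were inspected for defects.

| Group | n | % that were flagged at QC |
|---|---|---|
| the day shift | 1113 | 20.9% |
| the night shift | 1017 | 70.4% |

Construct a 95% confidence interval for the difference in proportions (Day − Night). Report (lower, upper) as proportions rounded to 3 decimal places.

Each SE is √(p̂(1−p̂)/n): √(0.2090·0.7910/1113) = 0.01219 and √(0.7040·0.2960/1017) = 0.01431.
SE(p̂₁ − p̂₂) = √(SE₁² + SE₂²) = √(0.0001485961 + 0.0002047761) = 0.01880, since the two samples are independent.
At 95% confidence z* = 1.960; margin = 1.960 × 0.01880 = 0.03685.
The difference is 0.2090 − 0.7040 = -0.4950, so the interval is -0.4950 ± 0.03685 = (-0.532, -0.458).

(-0.532, -0.458)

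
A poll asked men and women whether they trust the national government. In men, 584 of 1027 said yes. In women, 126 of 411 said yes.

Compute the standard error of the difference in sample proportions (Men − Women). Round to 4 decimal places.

0.0275

Sample proportions: 584/1027 = 0.5686, 126/411 = 0.3066.
Each SE is √(p̂(1−p̂)/n): √(0.5686·0.4314/1027) = 0.01545 and √(0.3066·0.6934/411) = 0.02274.
SE(p̂₁ − p̂₂) = √(SE₁² + SE₂²) = √(0.0002387025 + 0.0005171076) = 0.02749, since the two samples are independent.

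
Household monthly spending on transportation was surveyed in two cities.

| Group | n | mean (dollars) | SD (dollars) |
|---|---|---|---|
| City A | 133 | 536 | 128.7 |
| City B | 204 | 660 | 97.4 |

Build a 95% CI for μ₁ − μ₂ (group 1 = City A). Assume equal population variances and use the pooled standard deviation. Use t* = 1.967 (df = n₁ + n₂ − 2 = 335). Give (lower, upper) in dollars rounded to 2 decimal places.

(-148.29, -99.71)

Pooled variance s_p² = [132·128.7² + 203·97.4²] / (133+204−2) = 12275.2817, so s_p = 110.7939.
SE_diff = s_p·√(1/n₁ + 1/n₂) = 110.7939·√(1/133 + 1/204) = 12.3478.
t* = 1.967; margin = 1.967 × 12.3478 = 24.2881.
Difference = 536 − 660 = -124.0000.
-124.0000 ± 24.2881 → (-148.29, -99.71).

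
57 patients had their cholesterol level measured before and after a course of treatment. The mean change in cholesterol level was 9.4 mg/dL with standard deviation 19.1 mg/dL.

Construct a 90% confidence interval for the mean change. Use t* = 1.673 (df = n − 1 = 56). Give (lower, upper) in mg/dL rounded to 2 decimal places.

This is a matched-pairs design, so SE = s_d/√n = 19.1/√57 = 2.5299.
Margin = 1.673 × 2.5299 = 4.2325; the interval is 9.4 ± 4.2325 = (5.17, 13.63).

(5.17, 13.63)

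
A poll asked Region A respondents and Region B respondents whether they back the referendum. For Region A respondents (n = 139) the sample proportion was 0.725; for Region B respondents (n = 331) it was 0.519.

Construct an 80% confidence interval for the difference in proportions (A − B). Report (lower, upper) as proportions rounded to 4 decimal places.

(0.1460, 0.2660)

Each SE is √(p̂(1−p̂)/n): √(0.7250·0.2750/139) = 0.03787 and √(0.5190·0.4810/331) = 0.02746.
SE(p̂₁ − p̂₂) = √(SE₁² + SE₂²) = √(0.0014341369 + 0.0007540516) = 0.04678, since the two samples are independent.
At 80% confidence z* = 1.282; margin = 1.282 × 0.04678 = 0.05997.
The difference is 0.7250 − 0.5190 = 0.2060, so the interval is 0.2060 ± 0.05997 = (0.1460, 0.2660).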